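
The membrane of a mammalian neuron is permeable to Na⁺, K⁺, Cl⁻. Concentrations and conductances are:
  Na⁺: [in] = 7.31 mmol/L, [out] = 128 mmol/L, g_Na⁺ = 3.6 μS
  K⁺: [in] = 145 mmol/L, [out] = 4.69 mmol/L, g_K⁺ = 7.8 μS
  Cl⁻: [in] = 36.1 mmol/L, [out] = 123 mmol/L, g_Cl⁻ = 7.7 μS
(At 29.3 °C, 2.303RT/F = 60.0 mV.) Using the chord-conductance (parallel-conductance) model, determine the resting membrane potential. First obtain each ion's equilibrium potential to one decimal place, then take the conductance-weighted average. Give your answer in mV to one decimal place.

-35.3 mV

E_Na⁺ = (60.0/1)·log₁₀(128/7.31) = 74.6 mV
E_K⁺ = (60.0/1)·log₁₀(4.69/145) = -89.4 mV
E_Cl⁻ = (60.0/-1)·log₁₀(123/36.1) = -31.9 mV
Vm = (Σ gᵢEᵢ)/(Σ gᵢ) = (3.6·74.6 + 7.8·-89.4 + 7.7·-31.9) / (3.6 + 7.8 + 7.7)
= -674.39 / 19.1 = -35.31 mV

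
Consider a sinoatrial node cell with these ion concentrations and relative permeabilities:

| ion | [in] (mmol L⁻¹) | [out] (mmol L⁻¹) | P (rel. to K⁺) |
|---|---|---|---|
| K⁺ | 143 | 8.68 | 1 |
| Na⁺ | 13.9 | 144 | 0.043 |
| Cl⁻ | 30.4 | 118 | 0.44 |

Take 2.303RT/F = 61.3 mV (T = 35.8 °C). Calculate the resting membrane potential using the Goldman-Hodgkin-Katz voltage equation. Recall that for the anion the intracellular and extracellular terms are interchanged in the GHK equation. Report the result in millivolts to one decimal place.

-51.5 mV

Vm = 61.3 · log₁₀[(Σ P·[cation]ₒ + Σ P·[anion]ᵢ) / (Σ P·[cation]ᵢ + Σ P·[anion]ₒ)]
Numerator = 1×8.68 + 0.043×144 + 0.44×30.4 = 28.25
Denominator = 1×143 + 0.043×13.9 + 0.44×118 = 195.5
Vm = 61.3 · log₁₀(0.14448) = 61.3 × (-0.8402) = -51.50 mV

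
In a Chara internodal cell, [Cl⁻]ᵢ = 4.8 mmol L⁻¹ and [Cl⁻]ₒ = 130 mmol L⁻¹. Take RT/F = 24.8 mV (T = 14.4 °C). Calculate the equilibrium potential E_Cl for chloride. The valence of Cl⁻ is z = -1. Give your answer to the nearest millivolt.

E = (24.8/z) · ln([Cl⁻]_out/[Cl⁻]_in) with z = -1.
For an anion, dividing by z = -1 reverses the sign.
= (24.8/-1) · ln(130/4.8) = -24.80 · ln(27.08)
= -24.80 · (3.2989) = -81.81 mV

-82 mV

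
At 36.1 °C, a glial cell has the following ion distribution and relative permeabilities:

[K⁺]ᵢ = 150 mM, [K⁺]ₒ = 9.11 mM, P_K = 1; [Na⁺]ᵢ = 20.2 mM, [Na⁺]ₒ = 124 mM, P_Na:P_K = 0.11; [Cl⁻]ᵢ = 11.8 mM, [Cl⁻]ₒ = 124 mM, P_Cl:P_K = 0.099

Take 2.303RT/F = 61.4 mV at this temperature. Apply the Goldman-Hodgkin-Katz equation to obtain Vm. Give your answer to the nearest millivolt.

-51 mV

Vm = 61.4 · log₁₀[(Σ P·[cation]ₒ + Σ P·[anion]ᵢ) / (Σ P·[cation]ᵢ + Σ P·[anion]ₒ)]
Numerator = 1×9.11 + 0.11×124 + 0.099×11.8 = 23.92
Denominator = 1×150 + 0.11×20.2 + 0.099×124 = 164.5
Vm = 61.4 · log₁₀(0.1454) = 61.4 × (-0.8374) = -51.42 mV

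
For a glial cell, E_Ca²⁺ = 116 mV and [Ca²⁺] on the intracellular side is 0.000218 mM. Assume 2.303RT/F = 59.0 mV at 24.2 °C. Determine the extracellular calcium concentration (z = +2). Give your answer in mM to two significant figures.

Nernst: E = (59.0/2) · log₁₀([out]/[in]), so log₁₀([out]/[in]) = 116.0 × 2 / 59.0 = 3.9322.
[out]/[in] = 10^(3.9322) = 8555.
[out] = 8555 × 0.000218 = 1.865 mM.

1.9 mM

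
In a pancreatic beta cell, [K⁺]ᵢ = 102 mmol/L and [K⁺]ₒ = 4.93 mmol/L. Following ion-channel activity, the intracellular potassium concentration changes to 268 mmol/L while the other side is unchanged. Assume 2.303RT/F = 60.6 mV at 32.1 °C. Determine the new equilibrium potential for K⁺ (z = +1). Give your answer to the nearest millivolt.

-105 mV

After the shift: [K⁺]_out = 4.93, [K⁺]_in = 268 mmol/L.
E_new = (60.6/1)·log₁₀(4.93/268) = 60.60 · (-1.7353) = -105.16 mV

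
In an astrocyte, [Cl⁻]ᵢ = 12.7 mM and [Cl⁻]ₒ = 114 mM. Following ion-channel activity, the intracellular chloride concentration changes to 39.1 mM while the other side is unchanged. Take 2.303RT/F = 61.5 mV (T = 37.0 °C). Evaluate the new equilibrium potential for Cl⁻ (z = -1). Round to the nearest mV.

After the shift: [Cl⁻]_out = 114, [Cl⁻]_in = 39.1 mM.
E_new = (61.5/-1)·log₁₀(114/39.1) = -61.50 · (0.4647) = -28.58 mV

-29 mV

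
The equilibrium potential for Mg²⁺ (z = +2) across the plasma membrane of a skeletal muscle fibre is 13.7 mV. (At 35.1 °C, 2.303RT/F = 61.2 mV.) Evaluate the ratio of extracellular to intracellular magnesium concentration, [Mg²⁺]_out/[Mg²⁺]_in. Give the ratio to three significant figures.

2.80

log₁₀([out]/[in]) = E·z/(61.2) = 13.7 × 2 / 61.2 = 0.4477
[out]/[in] = 10^(0.4477) = 2.804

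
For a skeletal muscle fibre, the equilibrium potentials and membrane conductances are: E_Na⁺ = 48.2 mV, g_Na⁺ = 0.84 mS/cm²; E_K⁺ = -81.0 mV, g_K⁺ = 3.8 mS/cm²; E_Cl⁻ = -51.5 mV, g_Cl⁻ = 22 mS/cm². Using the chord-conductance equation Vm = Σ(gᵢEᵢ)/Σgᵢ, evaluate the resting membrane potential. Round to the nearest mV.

-53 mV

Σ gᵢEᵢ = 0.84·(48.2) + 3.8·(-81.0) + 22·(-51.5) = -1400.31
Σ gᵢ = 0.84 + 3.8 + 22 = 26.64
Vm = -1400.31 / 26.64 = -52.56 mV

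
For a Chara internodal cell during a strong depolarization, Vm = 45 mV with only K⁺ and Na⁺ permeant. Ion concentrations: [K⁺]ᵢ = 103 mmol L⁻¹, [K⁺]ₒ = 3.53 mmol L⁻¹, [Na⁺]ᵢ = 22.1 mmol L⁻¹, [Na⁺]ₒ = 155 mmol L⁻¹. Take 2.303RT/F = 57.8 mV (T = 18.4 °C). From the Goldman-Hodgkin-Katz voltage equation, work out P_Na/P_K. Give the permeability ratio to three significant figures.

27.6

Let α = P_Na/P_K. GHK: Vm = 57.8·log₁₀[(Kₒ + α·Naₒ)/(Kᵢ + α·Naᵢ)].
10^(Vm/57.8) = 10^(45.0/57.8) = 6.0055
So 6.0055·(Kᵢ + α·Naᵢ) = Kₒ + α·Naₒ → α = (6.0055·103.0 − 3.53) / (155.0 − 6.0055·22.1)
α = (618.6 − 3.53) / (155.0 − 132.7) = 615/22.28 = 27.61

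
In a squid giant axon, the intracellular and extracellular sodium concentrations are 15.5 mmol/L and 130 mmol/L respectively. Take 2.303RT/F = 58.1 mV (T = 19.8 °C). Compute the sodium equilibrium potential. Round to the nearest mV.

54 mV

E = (58.1/z) · log₁₀([Na⁺]_out/[Na⁺]_in) with z = +1.
= (58.1/1) · log₁₀(130/15.5) = 58.10 · log₁₀(8.387)
= 58.10 · (0.9236) = 53.66 mV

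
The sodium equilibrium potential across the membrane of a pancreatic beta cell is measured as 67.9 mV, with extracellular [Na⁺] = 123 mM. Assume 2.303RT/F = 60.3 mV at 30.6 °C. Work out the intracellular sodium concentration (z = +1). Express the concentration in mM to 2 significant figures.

Nernst: E = (60.3/1) · log₁₀([out]/[in]), so log₁₀([out]/[in]) = 67.9 × 1 / 60.3 = 1.1260.
[out]/[in] = 10^(1.1260) = 13.37.
[in] = 123 / 13.37 = 9.202 mM.

9.2 mM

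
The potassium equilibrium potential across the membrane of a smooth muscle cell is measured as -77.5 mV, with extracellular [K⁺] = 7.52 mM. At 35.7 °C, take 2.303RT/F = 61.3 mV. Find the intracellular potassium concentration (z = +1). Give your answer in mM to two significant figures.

Nernst: E = (61.3/1) · log₁₀([out]/[in]), so log₁₀([out]/[in]) = -77.5 × 1 / 61.3 = -1.2643.
[out]/[in] = 10^(-1.2643) = 0.05442.
[in] = 7.52 / 0.05442 = 138.2 mM.

140 mM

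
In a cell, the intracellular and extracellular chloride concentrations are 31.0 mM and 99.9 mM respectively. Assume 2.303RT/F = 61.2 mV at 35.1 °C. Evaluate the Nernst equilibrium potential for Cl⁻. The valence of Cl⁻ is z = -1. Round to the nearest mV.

-31 mV

E = (61.2/z) · log₁₀([Cl⁻]_out/[Cl⁻]_in) with z = -1.
For an anion, dividing by z = -1 reverses the sign.
= (61.2/-1) · log₁₀(99.9/31.0) = -61.20 · log₁₀(3.223)
= -61.20 · (0.5082) = -31.10 mV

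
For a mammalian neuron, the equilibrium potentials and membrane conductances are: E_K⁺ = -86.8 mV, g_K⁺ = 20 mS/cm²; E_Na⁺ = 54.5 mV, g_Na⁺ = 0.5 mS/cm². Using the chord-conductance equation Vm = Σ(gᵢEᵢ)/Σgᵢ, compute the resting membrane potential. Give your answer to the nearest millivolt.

Σ gᵢEᵢ = 20·(-86.8) + 0.5·(54.5) = -1708.75
Σ gᵢ = 20 + 0.5 = 20.5
Vm = -1708.75 / 20.5 = -83.35 mV

-83 mV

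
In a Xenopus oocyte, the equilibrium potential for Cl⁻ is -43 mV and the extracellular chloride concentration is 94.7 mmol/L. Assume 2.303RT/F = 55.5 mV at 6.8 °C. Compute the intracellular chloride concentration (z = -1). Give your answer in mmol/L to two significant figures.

16 mmol/L

Nernst: E = (55.5/-1) · log₁₀([out]/[in]), so log₁₀([out]/[in]) = -43.0 × -1 / 55.5 = 0.7748.
[out]/[in] = 10^(0.7748) = 5.954.
[in] = 94.7 / 5.954 = 15.91 mmol/L.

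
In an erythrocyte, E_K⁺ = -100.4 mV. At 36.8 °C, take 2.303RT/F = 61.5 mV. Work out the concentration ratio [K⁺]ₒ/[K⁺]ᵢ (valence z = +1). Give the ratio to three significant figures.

0.0233

log₁₀([out]/[in]) = E·z/(61.5) = -100.4 × 1 / 61.5 = -1.6325
[out]/[in] = 10^(-1.6325) = 0.02331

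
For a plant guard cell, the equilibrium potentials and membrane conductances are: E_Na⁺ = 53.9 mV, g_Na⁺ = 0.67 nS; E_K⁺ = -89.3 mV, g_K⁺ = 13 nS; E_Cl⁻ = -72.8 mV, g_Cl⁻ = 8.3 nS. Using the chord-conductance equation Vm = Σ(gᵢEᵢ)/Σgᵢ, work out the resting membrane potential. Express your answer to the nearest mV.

-79 mV

Σ gᵢEᵢ = 0.67·(53.9) + 13·(-89.3) + 8.3·(-72.8) = -1729.03
Σ gᵢ = 0.67 + 13 + 8.3 = 21.97
Vm = -1729.03 / 21.97 = -78.70 mV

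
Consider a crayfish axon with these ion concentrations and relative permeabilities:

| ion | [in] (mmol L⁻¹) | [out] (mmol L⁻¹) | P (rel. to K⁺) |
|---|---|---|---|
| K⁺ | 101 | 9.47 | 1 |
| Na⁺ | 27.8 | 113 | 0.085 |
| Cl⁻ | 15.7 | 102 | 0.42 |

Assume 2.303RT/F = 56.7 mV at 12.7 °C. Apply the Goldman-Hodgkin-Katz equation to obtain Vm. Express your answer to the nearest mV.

-43 mV

Vm = 56.7 · log₁₀[(Σ P·[cation]ₒ + Σ P·[anion]ᵢ) / (Σ P·[cation]ᵢ + Σ P·[anion]ₒ)]
Numerator = 1×9.47 + 0.085×113 + 0.42×15.7 = 25.67
Denominator = 1×101 + 0.085×27.8 + 0.42×102 = 146.2
Vm = 56.7 · log₁₀(0.17557) = 56.7 × (-0.7555) = -42.84 mV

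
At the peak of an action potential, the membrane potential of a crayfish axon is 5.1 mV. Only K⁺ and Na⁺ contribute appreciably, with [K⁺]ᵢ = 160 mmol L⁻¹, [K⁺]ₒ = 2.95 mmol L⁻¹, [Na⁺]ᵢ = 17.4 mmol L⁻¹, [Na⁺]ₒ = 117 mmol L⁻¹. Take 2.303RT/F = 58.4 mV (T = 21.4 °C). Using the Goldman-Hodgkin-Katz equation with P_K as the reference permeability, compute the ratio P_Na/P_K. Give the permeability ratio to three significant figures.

2.01

Let α = P_Na/P_K. GHK: Vm = 58.4·log₁₀[(Kₒ + α·Naₒ)/(Kᵢ + α·Naᵢ)].
10^(Vm/58.4) = 10^(5.1/58.4) = 1.2227
So 1.2227·(Kᵢ + α·Naᵢ) = Kₒ + α·Naₒ → α = (1.2227·160.0 − 2.95) / (117.0 − 1.2227·17.4)
α = (195.6 − 2.95) / (117.0 − 21.28) = 192.7/95.72 = 2.013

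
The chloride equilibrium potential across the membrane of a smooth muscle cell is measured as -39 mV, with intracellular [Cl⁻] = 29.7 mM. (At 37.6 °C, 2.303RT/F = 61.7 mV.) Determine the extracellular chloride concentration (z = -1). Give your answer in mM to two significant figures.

Nernst: E = (61.7/-1) · log₁₀([out]/[in]), so log₁₀([out]/[in]) = -39.0 × -1 / 61.7 = 0.6321.
[out]/[in] = 10^(0.6321) = 4.286.
[out] = 4.286 × 29.7 = 127.3 mM.

130 mM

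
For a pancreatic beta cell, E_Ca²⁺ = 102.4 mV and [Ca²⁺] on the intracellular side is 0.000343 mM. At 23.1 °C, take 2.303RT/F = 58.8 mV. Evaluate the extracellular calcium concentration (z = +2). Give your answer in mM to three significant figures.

1.04 mM

Nernst: E = (58.8/2) · log₁₀([out]/[in]), so log₁₀([out]/[in]) = 102.4 × 2 / 58.8 = 3.4830.
[out]/[in] = 10^(3.4830) = 3041.
[out] = 3041 × 0.000343 = 1.043 mM.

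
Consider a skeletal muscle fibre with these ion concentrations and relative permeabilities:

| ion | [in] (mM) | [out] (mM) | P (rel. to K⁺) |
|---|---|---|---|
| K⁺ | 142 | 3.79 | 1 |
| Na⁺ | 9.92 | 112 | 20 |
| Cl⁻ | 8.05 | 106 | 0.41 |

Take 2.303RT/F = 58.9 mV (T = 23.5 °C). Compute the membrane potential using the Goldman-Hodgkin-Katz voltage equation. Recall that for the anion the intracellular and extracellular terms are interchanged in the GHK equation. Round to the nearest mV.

45 mV

Vm = 58.9 · log₁₀[(Σ P·[cation]ₒ + Σ P·[anion]ᵢ) / (Σ P·[cation]ᵢ + Σ P·[anion]ₒ)]
Numerator = 1×3.79 + 20×112 + 0.41×8.05 = 2247
Denominator = 1×142 + 20×9.92 + 0.41×106 = 383.9
Vm = 58.9 · log₁₀(5.8539) = 58.9 × (0.7674) = 45.20 mV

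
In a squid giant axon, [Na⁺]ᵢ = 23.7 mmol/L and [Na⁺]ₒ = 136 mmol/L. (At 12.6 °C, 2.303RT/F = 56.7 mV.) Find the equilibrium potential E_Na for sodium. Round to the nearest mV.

E = (56.7/z) · log₁₀([Na⁺]_out/[Na⁺]_in) with z = +1.
= (56.7/1) · log₁₀(136/23.7) = 56.70 · log₁₀(5.738)
= 56.70 · (0.7588) = 43.02 mV

43 mV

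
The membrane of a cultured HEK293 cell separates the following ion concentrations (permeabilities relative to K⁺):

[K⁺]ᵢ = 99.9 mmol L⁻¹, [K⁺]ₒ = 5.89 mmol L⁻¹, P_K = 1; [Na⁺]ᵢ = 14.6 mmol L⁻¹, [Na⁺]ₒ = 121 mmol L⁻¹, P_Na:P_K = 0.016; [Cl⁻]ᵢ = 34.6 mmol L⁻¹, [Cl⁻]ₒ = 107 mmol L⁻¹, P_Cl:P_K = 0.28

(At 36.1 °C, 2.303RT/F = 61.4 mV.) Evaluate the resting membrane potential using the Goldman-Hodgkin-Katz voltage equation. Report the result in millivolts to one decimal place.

-53.5 mV

Vm = 61.4 · log₁₀[(Σ P·[cation]ₒ + Σ P·[anion]ᵢ) / (Σ P·[cation]ᵢ + Σ P·[anion]ₒ)]
Numerator = 1×5.89 + 0.016×121 + 0.28×34.6 = 17.51
Denominator = 1×99.9 + 0.016×14.6 + 0.28×107 = 130.1
Vm = 61.4 · log₁₀(0.13463) = 61.4 × (-0.8709) = -53.47 mV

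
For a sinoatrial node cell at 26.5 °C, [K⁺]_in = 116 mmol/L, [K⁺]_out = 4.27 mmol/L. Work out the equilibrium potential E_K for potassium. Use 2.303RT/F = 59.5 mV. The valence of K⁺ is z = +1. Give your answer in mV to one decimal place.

E = (59.5/z) · log₁₀([K⁺]_out/[K⁺]_in) with z = +1.
= (59.5/1) · log₁₀(4.27/116) = 59.50 · log₁₀(0.03681)
= 59.50 · (-1.4340) = -85.32 mV

-85.3 mV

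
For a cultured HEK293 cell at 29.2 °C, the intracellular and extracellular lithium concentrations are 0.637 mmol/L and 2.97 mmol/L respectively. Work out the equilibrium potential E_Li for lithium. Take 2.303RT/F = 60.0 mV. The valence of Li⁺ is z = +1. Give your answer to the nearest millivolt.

E = (60.0/z) · log₁₀([Li⁺]_out/[Li⁺]_in) with z = +1.
= (60.0/1) · log₁₀(2.97/0.637) = 60.00 · log₁₀(4.662)
= 60.00 · (0.6686) = 40.12 mV

40 mV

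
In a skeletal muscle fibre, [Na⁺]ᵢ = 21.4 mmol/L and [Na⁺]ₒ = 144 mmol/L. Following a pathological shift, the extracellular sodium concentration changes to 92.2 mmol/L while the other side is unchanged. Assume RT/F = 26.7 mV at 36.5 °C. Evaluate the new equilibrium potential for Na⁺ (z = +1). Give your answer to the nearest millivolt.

39 mV

After the shift: [Na⁺]_out = 92.2, [Na⁺]_in = 21.4 mmol/L.
E_new = (26.7/1)·ln(92.2/21.4) = 26.70 · (1.4606) = 39.00 mV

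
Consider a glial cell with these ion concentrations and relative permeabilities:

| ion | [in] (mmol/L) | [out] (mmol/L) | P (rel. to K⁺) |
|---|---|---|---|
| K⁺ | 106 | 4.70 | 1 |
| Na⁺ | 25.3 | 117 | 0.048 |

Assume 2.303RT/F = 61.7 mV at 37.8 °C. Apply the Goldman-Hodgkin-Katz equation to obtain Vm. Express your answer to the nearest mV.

Vm = 61.7 · log₁₀[(Σ P·[cation]ₒ + Σ P·[anion]ᵢ) / (Σ P·[cation]ᵢ + Σ P·[anion]ₒ)]
Numerator = 1×4.70 + 0.048×117 = 10.32
Denominator = 1×106 + 0.048×25.3 = 107.2
Vm = 61.7 · log₁₀(0.096218) = 61.7 × (-1.0167) = -62.73 mV

-63 mV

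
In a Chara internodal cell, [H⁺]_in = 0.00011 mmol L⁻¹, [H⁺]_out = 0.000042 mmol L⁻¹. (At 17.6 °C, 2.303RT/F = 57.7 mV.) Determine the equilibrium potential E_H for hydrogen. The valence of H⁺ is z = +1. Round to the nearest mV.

-24 mV

E = (57.7/z) · log₁₀([H⁺]_out/[H⁺]_in) with z = +1.
= (57.7/1) · log₁₀(0.000042/0.00011) = 57.70 · log₁₀(0.3818)
= 57.70 · (-0.4181) = -24.13 mV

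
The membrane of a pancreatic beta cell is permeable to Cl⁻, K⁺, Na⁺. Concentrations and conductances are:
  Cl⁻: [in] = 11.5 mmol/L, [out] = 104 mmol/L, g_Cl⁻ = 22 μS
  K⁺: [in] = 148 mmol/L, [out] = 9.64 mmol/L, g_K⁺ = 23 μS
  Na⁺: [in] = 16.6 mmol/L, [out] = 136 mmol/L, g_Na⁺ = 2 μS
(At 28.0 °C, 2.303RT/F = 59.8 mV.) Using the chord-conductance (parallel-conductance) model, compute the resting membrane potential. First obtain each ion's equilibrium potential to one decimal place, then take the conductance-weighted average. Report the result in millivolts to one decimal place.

-59.1 mV

E_Cl⁻ = (59.8/-1)·log₁₀(104/11.5) = -57.2 mV
E_K⁺ = (59.8/1)·log₁₀(9.64/148) = -70.9 mV
E_Na⁺ = (59.8/1)·log₁₀(136/16.6) = 54.6 mV
Vm = (Σ gᵢEᵢ)/(Σ gᵢ) = (22·-57.2 + 23·-70.9 + 2·54.6) / (22 + 23 + 2)
= -2779.90 / 47 = -59.15 mV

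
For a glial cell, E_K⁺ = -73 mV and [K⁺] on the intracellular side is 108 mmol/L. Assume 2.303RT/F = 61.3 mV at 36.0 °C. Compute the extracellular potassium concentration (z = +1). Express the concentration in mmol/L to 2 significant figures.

Nernst: E = (61.3/1) · log₁₀([out]/[in]), so log₁₀([out]/[in]) = -73.0 × 1 / 61.3 = -1.1909.
[out]/[in] = 10^(-1.1909) = 0.06444.
[out] = 0.06444 × 108 = 6.959 mmol/L.

7.0 mmol/L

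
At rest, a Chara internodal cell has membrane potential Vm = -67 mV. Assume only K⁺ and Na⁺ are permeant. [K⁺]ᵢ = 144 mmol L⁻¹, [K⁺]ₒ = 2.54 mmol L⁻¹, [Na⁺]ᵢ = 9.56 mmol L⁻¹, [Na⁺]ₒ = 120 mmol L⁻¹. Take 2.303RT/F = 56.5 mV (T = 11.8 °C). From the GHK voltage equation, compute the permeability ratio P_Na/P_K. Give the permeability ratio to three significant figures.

Let α = P_Na/P_K. GHK: Vm = 56.5·log₁₀[(Kₒ + α·Naₒ)/(Kᵢ + α·Naᵢ)].
10^(Vm/56.5) = 10^(-67.0/56.5) = 0.065187
So 0.065187·(Kᵢ + α·Naᵢ) = Kₒ + α·Naₒ → α = (0.065187·144.0 − 2.54) / (120.0 − 0.065187·9.56)
α = (9.387 − 2.54) / (120.0 − 0.6232) = 6.847/119.4 = 0.05736

0.0574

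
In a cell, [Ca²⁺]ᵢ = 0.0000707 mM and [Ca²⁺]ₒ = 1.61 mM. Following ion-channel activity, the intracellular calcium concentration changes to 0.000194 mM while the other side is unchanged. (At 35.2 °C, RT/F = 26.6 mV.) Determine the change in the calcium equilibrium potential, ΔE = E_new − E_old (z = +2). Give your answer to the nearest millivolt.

-13 mV

E_old = (26.6/2)·ln(1.61/0.0000707) = 133.44 mV
E_new = (26.6/2)·ln(1.61/0.000194) = 120.02 mV
ΔE = 120.02 − (133.44) = -13.43 mV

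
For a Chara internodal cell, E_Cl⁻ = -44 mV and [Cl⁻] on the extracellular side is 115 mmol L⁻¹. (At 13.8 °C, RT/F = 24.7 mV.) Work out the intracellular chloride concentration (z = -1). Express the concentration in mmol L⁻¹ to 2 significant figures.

19 mmol L⁻¹

Nernst: E = (24.7/-1) · ln([out]/[in]), so ln([out]/[in]) = -44.0 × -1 / 24.7 = 1.7814.
[out]/[in] = e^(1.7814) = 5.938.
[in] = 115 / 5.938 = 19.37 mmol L⁻¹.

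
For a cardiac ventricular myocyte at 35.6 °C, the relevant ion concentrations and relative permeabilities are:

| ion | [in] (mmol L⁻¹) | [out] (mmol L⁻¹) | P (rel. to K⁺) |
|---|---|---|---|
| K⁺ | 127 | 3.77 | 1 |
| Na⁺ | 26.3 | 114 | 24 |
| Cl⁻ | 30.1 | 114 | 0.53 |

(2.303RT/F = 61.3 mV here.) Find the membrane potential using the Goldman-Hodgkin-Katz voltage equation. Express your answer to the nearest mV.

32 mV

Vm = 61.3 · log₁₀[(Σ P·[cation]ₒ + Σ P·[anion]ᵢ) / (Σ P·[cation]ᵢ + Σ P·[anion]ₒ)]
Numerator = 1×3.77 + 24×114 + 0.53×30.1 = 2756
Denominator = 1×127 + 24×26.3 + 0.53×114 = 818.6
Vm = 61.3 · log₁₀(3.3663) = 61.3 × (0.5272) = 32.31 mV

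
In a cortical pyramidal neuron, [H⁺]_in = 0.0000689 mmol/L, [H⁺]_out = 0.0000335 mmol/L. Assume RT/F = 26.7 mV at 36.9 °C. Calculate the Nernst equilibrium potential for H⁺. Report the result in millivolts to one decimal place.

E = (26.7/z) · ln([H⁺]_out/[H⁺]_in) with z = +1.
= (26.7/1) · ln(0.0000335/0.0000689) = 26.70 · ln(0.4862)
= 26.70 · (-0.7211) = -19.25 mV

-19.3 mV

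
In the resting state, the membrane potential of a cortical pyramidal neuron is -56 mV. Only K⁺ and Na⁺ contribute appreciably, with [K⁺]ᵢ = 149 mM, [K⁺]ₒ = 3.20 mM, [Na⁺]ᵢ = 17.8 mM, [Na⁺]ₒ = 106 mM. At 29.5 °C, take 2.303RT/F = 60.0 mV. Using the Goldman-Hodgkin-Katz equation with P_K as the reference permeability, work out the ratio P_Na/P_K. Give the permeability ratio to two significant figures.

Let α = P_Na/P_K. GHK: Vm = 60.0·log₁₀[(Kₒ + α·Naₒ)/(Kᵢ + α·Naᵢ)].
10^(Vm/60.0) = 10^(-56.0/60.0) = 0.11659
So 0.11659·(Kᵢ + α·Naᵢ) = Kₒ + α·Naₒ → α = (0.11659·149.0 − 3.2) / (106.0 − 0.11659·17.8)
α = (17.37 − 3.2) / (106.0 − 2.075) = 14.17/103.9 = 0.1364

0.14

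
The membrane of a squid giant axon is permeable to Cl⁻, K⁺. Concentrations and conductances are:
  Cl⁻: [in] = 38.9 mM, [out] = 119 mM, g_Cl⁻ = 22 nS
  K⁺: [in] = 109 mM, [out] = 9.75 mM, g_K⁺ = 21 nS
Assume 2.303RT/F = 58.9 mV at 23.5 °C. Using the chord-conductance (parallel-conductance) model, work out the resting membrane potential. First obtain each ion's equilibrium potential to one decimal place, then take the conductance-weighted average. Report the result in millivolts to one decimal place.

-44.8 mV

E_Cl⁻ = (58.9/-1)·log₁₀(119/38.9) = -28.6 mV
E_K⁺ = (58.9/1)·log₁₀(9.75/109) = -61.8 mV
Vm = (Σ gᵢEᵢ)/(Σ gᵢ) = (22·-28.6 + 21·-61.8) / (22 + 21)
= -1927.00 / 43 = -44.81 mV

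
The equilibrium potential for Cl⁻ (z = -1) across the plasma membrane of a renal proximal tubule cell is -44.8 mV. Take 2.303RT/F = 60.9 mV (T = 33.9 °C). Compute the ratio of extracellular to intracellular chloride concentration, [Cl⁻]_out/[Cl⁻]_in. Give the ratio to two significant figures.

5.4

log₁₀([out]/[in]) = E·z/(60.9) = -44.8 × -1 / 60.9 = 0.7356
[out]/[in] = 10^(0.7356) = 5.44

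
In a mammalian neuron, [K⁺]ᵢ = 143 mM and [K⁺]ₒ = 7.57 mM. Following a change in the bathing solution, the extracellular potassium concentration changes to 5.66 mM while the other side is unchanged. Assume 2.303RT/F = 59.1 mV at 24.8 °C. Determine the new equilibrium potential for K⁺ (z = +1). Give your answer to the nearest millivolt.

After the shift: [K⁺]_out = 5.66, [K⁺]_in = 143 mM.
E_new = (59.1/1)·log₁₀(5.66/143) = 59.10 · (-1.4025) = -82.89 mV

-83 mV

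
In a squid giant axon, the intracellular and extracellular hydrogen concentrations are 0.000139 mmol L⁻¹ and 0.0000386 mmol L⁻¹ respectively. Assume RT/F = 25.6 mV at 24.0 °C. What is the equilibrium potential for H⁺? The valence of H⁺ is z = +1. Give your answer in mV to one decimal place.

-32.8 mV

E = (25.6/z) · ln([H⁺]_out/[H⁺]_in) with z = +1.
= (25.6/1) · ln(0.0000386/0.000139) = 25.60 · ln(0.2777)
= 25.60 · (-1.2812) = -32.80 mV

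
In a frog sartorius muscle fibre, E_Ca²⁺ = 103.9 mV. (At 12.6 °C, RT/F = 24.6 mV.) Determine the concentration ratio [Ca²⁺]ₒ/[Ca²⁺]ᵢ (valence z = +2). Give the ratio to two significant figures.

ln([out]/[in]) = E·z/(24.6) = 103.9 × 2 / 24.6 = 8.4472
[out]/[in] = e^(8.4472) = 4662

4700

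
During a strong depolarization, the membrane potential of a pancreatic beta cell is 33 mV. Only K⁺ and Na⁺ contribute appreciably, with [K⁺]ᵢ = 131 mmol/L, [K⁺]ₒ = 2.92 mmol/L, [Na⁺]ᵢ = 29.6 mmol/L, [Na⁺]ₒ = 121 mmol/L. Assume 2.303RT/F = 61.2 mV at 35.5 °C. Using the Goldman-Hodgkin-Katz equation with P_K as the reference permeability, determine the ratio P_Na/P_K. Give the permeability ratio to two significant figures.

24

Let α = P_Na/P_K. GHK: Vm = 61.2·log₁₀[(Kₒ + α·Naₒ)/(Kᵢ + α·Naᵢ)].
10^(Vm/61.2) = 10^(33.0/61.2) = 3.4611
So 3.4611·(Kᵢ + α·Naᵢ) = Kₒ + α·Naₒ → α = (3.4611·131.0 − 2.92) / (121.0 − 3.4611·29.6)
α = (453.4 − 2.92) / (121.0 − 102.4) = 450.5/18.55 = 24.28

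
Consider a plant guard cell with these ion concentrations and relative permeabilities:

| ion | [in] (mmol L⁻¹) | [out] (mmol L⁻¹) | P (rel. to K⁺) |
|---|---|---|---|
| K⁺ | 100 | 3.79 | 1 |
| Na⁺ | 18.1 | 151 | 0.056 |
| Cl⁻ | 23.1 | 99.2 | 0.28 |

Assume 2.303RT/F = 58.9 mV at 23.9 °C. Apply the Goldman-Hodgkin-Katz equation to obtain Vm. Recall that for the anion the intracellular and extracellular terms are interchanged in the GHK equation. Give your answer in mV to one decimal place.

-49.3 mV

Vm = 58.9 · log₁₀[(Σ P·[cation]ₒ + Σ P·[anion]ᵢ) / (Σ P·[cation]ᵢ + Σ P·[anion]ₒ)]
Numerator = 1×3.79 + 0.056×151 + 0.28×23.1 = 18.71
Denominator = 1×100 + 0.056×18.1 + 0.28×99.2 = 128.8
Vm = 58.9 · log₁₀(0.14531) = 58.9 × (-0.8377) = -49.34 mV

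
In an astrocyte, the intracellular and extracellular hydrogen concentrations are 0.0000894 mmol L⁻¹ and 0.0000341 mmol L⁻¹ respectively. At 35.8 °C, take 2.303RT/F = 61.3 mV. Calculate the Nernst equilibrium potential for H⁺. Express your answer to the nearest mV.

-26 mV

E = (61.3/z) · log₁₀([H⁺]_out/[H⁺]_in) with z = +1.
= (61.3/1) · log₁₀(0.0000341/0.0000894) = 61.30 · log₁₀(0.3814)
= 61.30 · (-0.4186) = -25.66 mV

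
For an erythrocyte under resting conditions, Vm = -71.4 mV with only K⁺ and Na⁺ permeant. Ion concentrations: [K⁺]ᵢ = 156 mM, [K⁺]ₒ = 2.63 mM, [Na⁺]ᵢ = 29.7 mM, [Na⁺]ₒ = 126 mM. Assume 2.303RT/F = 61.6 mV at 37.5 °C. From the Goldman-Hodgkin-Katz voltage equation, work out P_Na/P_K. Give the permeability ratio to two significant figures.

0.066

Let α = P_Na/P_K. GHK: Vm = 61.6·log₁₀[(Kₒ + α·Naₒ)/(Kᵢ + α·Naᵢ)].
10^(Vm/61.6) = 10^(-71.4/61.6) = 0.069328
So 0.069328·(Kᵢ + α·Naᵢ) = Kₒ + α·Naₒ → α = (0.069328·156.0 − 2.63) / (126.0 − 0.069328·29.7)
α = (10.82 − 2.63) / (126.0 − 2.059) = 8.185/123.9 = 0.06604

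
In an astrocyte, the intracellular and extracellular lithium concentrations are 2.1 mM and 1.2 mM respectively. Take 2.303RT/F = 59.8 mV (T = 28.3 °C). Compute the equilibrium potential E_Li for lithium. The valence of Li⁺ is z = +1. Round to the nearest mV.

-15 mV

E = (59.8/z) · log₁₀([Li⁺]_out/[Li⁺]_in) with z = +1.
= (59.8/1) · log₁₀(1.2/2.1) = 59.80 · log₁₀(0.5714)
= 59.80 · (-0.2430) = -14.53 mV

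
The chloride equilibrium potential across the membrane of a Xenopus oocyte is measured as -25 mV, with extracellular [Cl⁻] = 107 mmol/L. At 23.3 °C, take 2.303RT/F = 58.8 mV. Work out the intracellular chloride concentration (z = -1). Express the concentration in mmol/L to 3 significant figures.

40.2 mmol/L

Nernst: E = (58.8/-1) · log₁₀([out]/[in]), so log₁₀([out]/[in]) = -25.0 × -1 / 58.8 = 0.4252.
[out]/[in] = 10^(0.4252) = 2.662.
[in] = 107 / 2.662 = 40.2 mmol/L.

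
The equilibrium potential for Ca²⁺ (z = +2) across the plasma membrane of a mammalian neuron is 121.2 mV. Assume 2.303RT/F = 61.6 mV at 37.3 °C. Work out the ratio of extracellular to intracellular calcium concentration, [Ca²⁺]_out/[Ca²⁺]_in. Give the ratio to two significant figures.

log₁₀([out]/[in]) = E·z/(61.6) = 121.2 × 2 / 61.6 = 3.9351
[out]/[in] = 10^(3.9351) = 8611

8600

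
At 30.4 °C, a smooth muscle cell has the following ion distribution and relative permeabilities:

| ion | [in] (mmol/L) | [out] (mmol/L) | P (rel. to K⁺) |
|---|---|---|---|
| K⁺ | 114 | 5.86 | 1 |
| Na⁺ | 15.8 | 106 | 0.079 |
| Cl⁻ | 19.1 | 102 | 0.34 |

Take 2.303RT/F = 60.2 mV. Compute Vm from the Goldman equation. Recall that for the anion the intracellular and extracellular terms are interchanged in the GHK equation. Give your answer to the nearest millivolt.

Vm = 60.2 · log₁₀[(Σ P·[cation]ₒ + Σ P·[anion]ᵢ) / (Σ P·[cation]ᵢ + Σ P·[anion]ₒ)]
Numerator = 1×5.86 + 0.079×106 + 0.34×19.1 = 20.73
Denominator = 1×114 + 0.079×15.8 + 0.34×102 = 149.9
Vm = 60.2 · log₁₀(0.13825) = 60.2 × (-0.8593) = -51.73 mV

-52 mV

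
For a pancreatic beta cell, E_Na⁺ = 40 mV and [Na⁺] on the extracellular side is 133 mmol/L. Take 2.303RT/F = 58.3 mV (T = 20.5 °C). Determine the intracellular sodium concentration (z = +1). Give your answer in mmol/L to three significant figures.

Nernst: E = (58.3/1) · log₁₀([out]/[in]), so log₁₀([out]/[in]) = 40.0 × 1 / 58.3 = 0.6861.
[out]/[in] = 10^(0.6861) = 4.854.
[in] = 133 / 4.854 = 27.4 mmol/L.

27.4 mmol/L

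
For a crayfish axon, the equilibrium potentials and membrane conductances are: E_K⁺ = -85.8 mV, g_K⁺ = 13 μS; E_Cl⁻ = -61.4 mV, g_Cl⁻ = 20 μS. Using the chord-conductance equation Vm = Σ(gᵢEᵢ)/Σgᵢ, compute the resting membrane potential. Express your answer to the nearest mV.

-71 mV

Σ gᵢEᵢ = 13·(-85.8) + 20·(-61.4) = -2343.40
Σ gᵢ = 13 + 20 = 33
Vm = -2343.40 / 33 = -71.01 mV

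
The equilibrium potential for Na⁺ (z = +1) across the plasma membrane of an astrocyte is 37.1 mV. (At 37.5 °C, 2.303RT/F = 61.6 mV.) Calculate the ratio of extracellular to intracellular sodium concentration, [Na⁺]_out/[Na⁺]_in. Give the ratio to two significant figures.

4.0

log₁₀([out]/[in]) = E·z/(61.6) = 37.1 × 1 / 61.6 = 0.6023
[out]/[in] = 10^(0.6023) = 4.002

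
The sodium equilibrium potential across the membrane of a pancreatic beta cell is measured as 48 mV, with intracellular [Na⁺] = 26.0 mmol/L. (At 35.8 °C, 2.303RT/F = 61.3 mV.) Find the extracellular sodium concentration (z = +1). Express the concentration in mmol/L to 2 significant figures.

Nernst: E = (61.3/1) · log₁₀([out]/[in]), so log₁₀([out]/[in]) = 48.0 × 1 / 61.3 = 0.7830.
[out]/[in] = 10^(0.7830) = 6.068.
[out] = 6.068 × 26.0 = 157.8 mmol/L.

160 mmol/L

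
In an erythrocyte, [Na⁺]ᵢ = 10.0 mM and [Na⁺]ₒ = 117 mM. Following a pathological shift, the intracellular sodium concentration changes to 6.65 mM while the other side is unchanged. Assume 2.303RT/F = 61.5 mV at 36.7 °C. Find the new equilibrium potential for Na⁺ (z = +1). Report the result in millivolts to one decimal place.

76.6 mV

After the shift: [Na⁺]_out = 117, [Na⁺]_in = 6.65 mM.
E_new = (61.5/1)·log₁₀(117/6.65) = 61.50 · (1.2454) = 76.59 mV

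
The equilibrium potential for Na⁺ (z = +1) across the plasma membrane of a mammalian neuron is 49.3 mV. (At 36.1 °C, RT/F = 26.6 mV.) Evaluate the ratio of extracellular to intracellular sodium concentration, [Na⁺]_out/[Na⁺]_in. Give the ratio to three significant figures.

ln([out]/[in]) = E·z/(26.6) = 49.3 × 1 / 26.6 = 1.8534
[out]/[in] = e^(1.8534) = 6.381

6.38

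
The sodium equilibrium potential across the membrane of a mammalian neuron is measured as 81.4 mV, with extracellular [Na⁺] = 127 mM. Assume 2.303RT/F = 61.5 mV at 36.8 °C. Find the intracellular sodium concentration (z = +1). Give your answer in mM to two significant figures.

6.0 mM

Nernst: E = (61.5/1) · log₁₀([out]/[in]), so log₁₀([out]/[in]) = 81.4 × 1 / 61.5 = 1.3236.
[out]/[in] = 10^(1.3236) = 21.07.
[in] = 127 / 21.07 = 6.029 mM.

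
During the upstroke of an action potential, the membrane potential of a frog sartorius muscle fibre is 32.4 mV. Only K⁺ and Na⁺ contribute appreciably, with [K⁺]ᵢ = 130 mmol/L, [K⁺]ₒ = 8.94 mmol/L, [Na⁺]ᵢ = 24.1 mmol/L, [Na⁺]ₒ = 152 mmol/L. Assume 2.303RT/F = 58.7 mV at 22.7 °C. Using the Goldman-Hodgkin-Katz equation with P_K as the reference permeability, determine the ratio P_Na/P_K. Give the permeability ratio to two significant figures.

6.9

Let α = P_Na/P_K. GHK: Vm = 58.7·log₁₀[(Kₒ + α·Naₒ)/(Kᵢ + α·Naᵢ)].
10^(Vm/58.7) = 10^(32.4/58.7) = 3.5642
So 3.5642·(Kᵢ + α·Naᵢ) = Kₒ + α·Naₒ → α = (3.5642·130.0 − 8.94) / (152.0 − 3.5642·24.1)
α = (463.3 − 8.94) / (152.0 − 85.9) = 454.4/66.1 = 6.874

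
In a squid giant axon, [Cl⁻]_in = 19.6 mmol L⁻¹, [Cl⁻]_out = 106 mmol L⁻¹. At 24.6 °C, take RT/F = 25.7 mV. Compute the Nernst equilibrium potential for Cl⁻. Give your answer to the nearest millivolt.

-43 mV

E = (25.7/z) · ln([Cl⁻]_out/[Cl⁻]_in) with z = -1.
For an anion, dividing by z = -1 reverses the sign.
= (25.7/-1) · ln(106/19.6) = -25.70 · ln(5.408)
= -25.70 · (1.6879) = -43.38 mV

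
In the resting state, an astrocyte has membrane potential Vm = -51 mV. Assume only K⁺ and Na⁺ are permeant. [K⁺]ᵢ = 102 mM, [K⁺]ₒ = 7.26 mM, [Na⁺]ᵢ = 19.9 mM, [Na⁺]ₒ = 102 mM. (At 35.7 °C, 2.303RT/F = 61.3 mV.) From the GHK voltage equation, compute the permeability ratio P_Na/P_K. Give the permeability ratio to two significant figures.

0.078

Let α = P_Na/P_K. GHK: Vm = 61.3·log₁₀[(Kₒ + α·Naₒ)/(Kᵢ + α·Naᵢ)].
10^(Vm/61.3) = 10^(-51.0/61.3) = 0.14724
So 0.14724·(Kᵢ + α·Naᵢ) = Kₒ + α·Naₒ → α = (0.14724·102.0 − 7.26) / (102.0 − 0.14724·19.9)
α = (15.02 − 7.26) / (102.0 − 2.93) = 7.758/99.07 = 0.07831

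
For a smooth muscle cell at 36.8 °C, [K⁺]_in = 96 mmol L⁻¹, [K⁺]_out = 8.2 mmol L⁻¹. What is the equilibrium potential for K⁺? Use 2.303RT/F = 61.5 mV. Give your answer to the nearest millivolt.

E = (61.5/z) · log₁₀([K⁺]_out/[K⁺]_in) with z = +1.
= (61.5/1) · log₁₀(8.2/96) = 61.50 · log₁₀(0.08542)
= 61.50 · (-1.0685) = -65.71 mV

-66 mV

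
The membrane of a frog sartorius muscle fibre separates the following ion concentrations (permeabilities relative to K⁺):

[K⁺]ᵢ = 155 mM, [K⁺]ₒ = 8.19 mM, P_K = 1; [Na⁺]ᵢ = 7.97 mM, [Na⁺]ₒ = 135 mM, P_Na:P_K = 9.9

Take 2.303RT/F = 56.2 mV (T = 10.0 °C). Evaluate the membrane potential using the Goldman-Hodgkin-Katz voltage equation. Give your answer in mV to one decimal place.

42.7 mV

Vm = 56.2 · log₁₀[(Σ P·[cation]ₒ + Σ P·[anion]ᵢ) / (Σ P·[cation]ᵢ + Σ P·[anion]ₒ)]
Numerator = 1×8.19 + 9.9×135 = 1345
Denominator = 1×155 + 9.9×7.97 = 233.9
Vm = 56.2 · log₁₀(5.7489) = 56.2 × (0.7596) = 42.69 mV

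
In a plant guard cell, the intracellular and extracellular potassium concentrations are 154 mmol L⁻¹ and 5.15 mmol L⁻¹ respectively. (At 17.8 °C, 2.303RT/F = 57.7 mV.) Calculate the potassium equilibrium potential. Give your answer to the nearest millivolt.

-85 mV

E = (57.7/z) · log₁₀([K⁺]_out/[K⁺]_in) with z = +1.
= (57.7/1) · log₁₀(5.15/154) = 57.70 · log₁₀(0.03344)
= 57.70 · (-1.4757) = -85.15 mV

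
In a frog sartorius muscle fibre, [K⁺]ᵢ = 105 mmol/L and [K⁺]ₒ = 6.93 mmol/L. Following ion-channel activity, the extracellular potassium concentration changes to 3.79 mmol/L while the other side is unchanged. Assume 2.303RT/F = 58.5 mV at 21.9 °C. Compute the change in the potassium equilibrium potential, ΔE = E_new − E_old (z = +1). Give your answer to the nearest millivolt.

-15 mV

E_old = (58.5/1)·log₁₀(6.93/105) = -69.06 mV
E_new = (58.5/1)·log₁₀(3.79/105) = -84.39 mV
ΔE = -84.39 − (-69.06) = -15.33 mV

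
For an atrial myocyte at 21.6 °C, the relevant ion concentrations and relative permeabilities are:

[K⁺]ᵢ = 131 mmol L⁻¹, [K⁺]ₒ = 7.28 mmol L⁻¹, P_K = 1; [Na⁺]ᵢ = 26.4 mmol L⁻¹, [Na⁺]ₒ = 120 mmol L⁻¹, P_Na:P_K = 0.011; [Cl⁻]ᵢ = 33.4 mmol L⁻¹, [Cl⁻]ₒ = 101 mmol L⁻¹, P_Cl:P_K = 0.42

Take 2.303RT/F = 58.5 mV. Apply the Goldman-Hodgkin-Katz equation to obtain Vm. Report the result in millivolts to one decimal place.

-51.8 mV

Vm = 58.5 · log₁₀[(Σ P·[cation]ₒ + Σ P·[anion]ᵢ) / (Σ P·[cation]ᵢ + Σ P·[anion]ₒ)]
Numerator = 1×7.28 + 0.011×120 + 0.42×33.4 = 22.63
Denominator = 1×131 + 0.011×26.4 + 0.42×101 = 173.7
Vm = 58.5 · log₁₀(0.13026) = 58.5 × (-0.8852) = -51.78 mV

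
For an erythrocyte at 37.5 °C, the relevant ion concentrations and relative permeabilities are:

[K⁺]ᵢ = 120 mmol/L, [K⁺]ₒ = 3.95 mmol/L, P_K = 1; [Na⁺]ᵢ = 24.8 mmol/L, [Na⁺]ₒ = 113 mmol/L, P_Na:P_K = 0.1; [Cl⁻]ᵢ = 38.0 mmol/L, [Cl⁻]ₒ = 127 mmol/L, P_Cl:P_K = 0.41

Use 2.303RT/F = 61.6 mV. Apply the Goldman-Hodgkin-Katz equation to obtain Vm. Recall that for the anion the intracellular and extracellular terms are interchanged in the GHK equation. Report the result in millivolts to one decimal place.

-46.4 mV

Vm = 61.6 · log₁₀[(Σ P·[cation]ₒ + Σ P·[anion]ᵢ) / (Σ P·[cation]ᵢ + Σ P·[anion]ₒ)]
Numerator = 1×3.95 + 0.1×113 + 0.41×38.0 = 30.83
Denominator = 1×120 + 0.1×24.8 + 0.41×127 = 174.6
Vm = 61.6 · log₁₀(0.17663) = 61.6 × (-0.7529) = -46.38 mV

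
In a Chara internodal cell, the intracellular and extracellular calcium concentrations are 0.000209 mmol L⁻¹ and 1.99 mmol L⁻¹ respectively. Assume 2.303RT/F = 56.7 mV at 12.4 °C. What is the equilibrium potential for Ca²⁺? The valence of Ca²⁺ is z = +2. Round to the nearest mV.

113 mV

E = (56.7/z) · log₁₀([Ca²⁺]_out/[Ca²⁺]_in) with z = +2.
= (56.7/2) · log₁₀(1.99/0.000209) = 28.35 · log₁₀(9522)
= 28.35 · (3.9787) = 112.80 mV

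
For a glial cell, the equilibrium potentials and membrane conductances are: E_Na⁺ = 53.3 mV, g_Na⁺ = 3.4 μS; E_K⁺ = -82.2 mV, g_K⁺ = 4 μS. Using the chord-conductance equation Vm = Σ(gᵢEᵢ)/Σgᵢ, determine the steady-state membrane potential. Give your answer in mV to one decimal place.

Σ gᵢEᵢ = 3.4·(53.3) + 4·(-82.2) = -147.58
Σ gᵢ = 3.4 + 4 = 7.4
Vm = -147.58 / 7.4 = -19.94 mV

-19.9 mV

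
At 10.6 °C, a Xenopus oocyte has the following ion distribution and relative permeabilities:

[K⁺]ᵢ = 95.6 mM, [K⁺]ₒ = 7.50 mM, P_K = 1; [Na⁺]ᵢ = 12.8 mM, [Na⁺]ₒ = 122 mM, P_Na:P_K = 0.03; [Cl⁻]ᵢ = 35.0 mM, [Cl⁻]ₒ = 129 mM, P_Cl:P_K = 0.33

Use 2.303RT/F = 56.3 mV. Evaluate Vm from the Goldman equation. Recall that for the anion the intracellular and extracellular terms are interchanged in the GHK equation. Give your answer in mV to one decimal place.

-44.2 mV

Vm = 56.3 · log₁₀[(Σ P·[cation]ₒ + Σ P·[anion]ᵢ) / (Σ P·[cation]ᵢ + Σ P·[anion]ₒ)]
Numerator = 1×7.50 + 0.03×122 + 0.33×35.0 = 22.71
Denominator = 1×95.6 + 0.03×12.8 + 0.33×129 = 138.6
Vm = 56.3 · log₁₀(0.16391) = 56.3 × (-0.7854) = -44.22 mV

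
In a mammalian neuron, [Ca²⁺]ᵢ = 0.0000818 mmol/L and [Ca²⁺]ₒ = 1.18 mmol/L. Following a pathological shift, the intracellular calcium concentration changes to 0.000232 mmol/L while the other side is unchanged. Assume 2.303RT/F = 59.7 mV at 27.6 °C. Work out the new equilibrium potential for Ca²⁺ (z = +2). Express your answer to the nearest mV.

After the shift: [Ca²⁺]_out = 1.18, [Ca²⁺]_in = 0.000232 mmol/L.
E_new = (59.7/2)·log₁₀(1.18/0.000232) = 29.85 · (3.7064) = 110.64 mV

111 mV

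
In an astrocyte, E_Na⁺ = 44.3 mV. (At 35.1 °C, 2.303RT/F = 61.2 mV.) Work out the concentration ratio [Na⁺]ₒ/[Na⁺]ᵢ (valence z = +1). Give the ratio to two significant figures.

log₁₀([out]/[in]) = E·z/(61.2) = 44.3 × 1 / 61.2 = 0.7239
[out]/[in] = 10^(0.7239) = 5.295

5.3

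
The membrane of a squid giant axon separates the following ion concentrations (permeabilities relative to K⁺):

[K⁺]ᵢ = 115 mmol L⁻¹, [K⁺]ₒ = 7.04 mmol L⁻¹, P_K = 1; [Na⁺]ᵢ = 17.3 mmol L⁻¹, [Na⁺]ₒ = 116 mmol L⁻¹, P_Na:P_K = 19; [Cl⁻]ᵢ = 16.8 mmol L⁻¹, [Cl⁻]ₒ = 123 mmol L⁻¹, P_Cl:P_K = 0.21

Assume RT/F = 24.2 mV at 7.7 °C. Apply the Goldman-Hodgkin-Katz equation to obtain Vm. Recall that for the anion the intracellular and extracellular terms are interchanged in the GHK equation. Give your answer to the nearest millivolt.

Vm = 24.2 · ln[(Σ P·[cation]ₒ + Σ P·[anion]ᵢ) / (Σ P·[cation]ᵢ + Σ P·[anion]ₒ)]
Numerator = 1×7.04 + 19×116 + 0.21×16.8 = 2215
Denominator = 1×115 + 19×17.3 + 0.21×123 = 469.5
Vm = 24.2 · ln(4.7166) = 24.2 × (1.5511) = 37.54 mV

38 mV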